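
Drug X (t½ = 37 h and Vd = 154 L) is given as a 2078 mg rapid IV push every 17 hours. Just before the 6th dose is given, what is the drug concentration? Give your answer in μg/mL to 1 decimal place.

28.7 μg/mL

f = (1/2)^(τ/t½) = (1/2)^(17/37) ≈ 0.7273.
C₀ = D/Vd = 2078/154 ≈ 13.494 μg/mL.
Before the 6th dose, 5 doses have been given. Superposition: Cmin = C₀·(f + f² + … + f^5).
≈ 13.494 × (0.7273 + 0.5290 + 0.3847 + 0.2798 + 0.2035) ≈ 13.494 × 2.1243 ≈ 28.665 μg/mL.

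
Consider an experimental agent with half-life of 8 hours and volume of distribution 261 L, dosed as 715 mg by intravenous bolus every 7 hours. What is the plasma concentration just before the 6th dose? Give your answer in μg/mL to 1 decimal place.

f = (1/2)^(τ/t½) = (1/2)^(7/8) ≈ 0.5453.
C₀ = D/Vd = 715/261 ≈ 2.739 μg/mL.
Before the 6th dose, 5 doses have been given. Superposition: Cmin = C₀·(f + f² + … + f^5).
≈ 2.739 × (0.5453 + 0.2974 + 0.1621 + 0.0884 + 0.0482) ≈ 2.739 × 1.1414 ≈ 3.126 μg/mL.

3.1 μg/mL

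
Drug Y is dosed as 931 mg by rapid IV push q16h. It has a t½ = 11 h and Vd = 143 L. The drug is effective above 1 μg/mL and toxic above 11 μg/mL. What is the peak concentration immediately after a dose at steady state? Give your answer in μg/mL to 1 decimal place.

Over one 16-h interval, 16/11 ≈ 1.4545 half-lives elapse, leaving f ≈ 0.3649 of each dose.
At steady state, accumulation factor R = 1/(1 − e^(−kτ)) ≈ 1.5746.
Each bolus raises the concentration by D/Vd = 931/143 ≈ 6.510 μg/mL.
Steady-state peak Cmax,ss = C₀·R ≈ 6.510 × 1.5746 ≈ 10.251 μg/mL.
Peak 10.3 μg/mL vs MTC 11 μg/mL: below toxic threshold.

10.3 μg/mL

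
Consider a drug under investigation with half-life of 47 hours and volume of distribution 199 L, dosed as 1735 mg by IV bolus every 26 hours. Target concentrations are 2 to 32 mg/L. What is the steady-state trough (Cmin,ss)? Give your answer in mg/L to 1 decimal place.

τ/t½ = 26/47 ≈ 0.55319, so fraction remaining f = (1/2)^(26/47) ≈ 0.6815.
Each bolus raises the concentration by D/Vd = 1735/199 ≈ 8.719 mg/L.
Steady-state trough Cmin,ss = C₀·f/(1−f) ≈ 8.719 × 0.6815/0.3185 ≈ 18.656 mg/L.
Trough 18.7 mg/L vs MEC 2 mg/L: adequate.

18.7 mg/L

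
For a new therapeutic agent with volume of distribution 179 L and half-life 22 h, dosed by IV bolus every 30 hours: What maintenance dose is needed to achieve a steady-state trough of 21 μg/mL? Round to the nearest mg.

5914 mg

τ/t½ = 30/22 ≈ 1.3636, so f = (1/2)^(30/22) ≈ 0.388602.
Cmin,ss = (D/Vd)·f/(1−f), so D = Cmin,ss·Vd·(1−f)/f.
D = 21 × 179 × (1−f)/f ≈ 21 × 179 × 1.57333 ≈ 5914.15 mg.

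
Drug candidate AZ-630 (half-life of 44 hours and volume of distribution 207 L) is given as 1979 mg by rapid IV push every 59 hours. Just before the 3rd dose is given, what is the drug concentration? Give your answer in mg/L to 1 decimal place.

5.3 mg/L

f = (1/2)^(τ/t½) = (1/2)^(59/44) ≈ 0.3948.
C₀ = D/Vd = 1979/207 ≈ 9.560 mg/L.
Before the 3rd dose, 2 doses have been given. Superposition: Cmin = C₀·(f + f²).
≈ 9.560 × (0.3948 + 0.1559) ≈ 9.560 × 0.5507 ≈ 5.265 mg/L.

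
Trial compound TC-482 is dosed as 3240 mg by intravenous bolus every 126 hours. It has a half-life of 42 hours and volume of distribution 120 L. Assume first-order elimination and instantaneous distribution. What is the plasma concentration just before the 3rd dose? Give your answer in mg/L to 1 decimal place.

f = (1/2)^(τ/t½) = (1/2)^(126/42) ≈ 0.1250.
C₀ = D/Vd = 3240/120 ≈ 27.000 mg/L.
Before the 3rd dose, 2 doses have been given. Superposition: Cmin = C₀·(f + f²).
≈ 27.000 × (0.1250 + 0.0156) ≈ 27.000 × 0.1406 ≈ 3.796 mg/L.

3.8 mg/L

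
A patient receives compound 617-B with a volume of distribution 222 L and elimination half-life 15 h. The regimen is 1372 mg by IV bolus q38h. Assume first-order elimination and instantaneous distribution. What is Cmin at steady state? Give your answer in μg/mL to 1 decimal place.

k = ln2/t½ = ln2/15 ≈ 0.046210 h⁻¹; fraction remaining f = e^(−kτ) = e^(−0.046210×38) ≈ 0.1727.
Accumulation ratio R = 1/(1 − f) ≈ 1/0.8273 ≈ 1.2088.
Each bolus raises the concentration by D/Vd = 1372/222 ≈ 6.180 μg/mL.
Steady-state peak Cmax,ss = C₀·R ≈ 6.180 × 1.2088 ≈ 7.470 μg/mL.
Steady-state trough Cmin,ss = Cmax,ss·f ≈ 7.470 × 0.1727 ≈ 1.290 μg/mL.

1.3 μg/mL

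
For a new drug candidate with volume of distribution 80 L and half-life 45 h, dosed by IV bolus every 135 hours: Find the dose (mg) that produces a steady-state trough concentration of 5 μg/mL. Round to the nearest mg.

τ/t½ = 135/45 ≈ 3, so f = (1/2)^(135/45) ≈ 0.125000.
Cmin,ss = (D/Vd)·f/(1−f), so D = Cmin,ss·Vd·(1−f)/f.
D = 5 × 80 × (1−f)/f ≈ 5 × 80 × 7.00000 ≈ 2800.00 mg.

2800 mg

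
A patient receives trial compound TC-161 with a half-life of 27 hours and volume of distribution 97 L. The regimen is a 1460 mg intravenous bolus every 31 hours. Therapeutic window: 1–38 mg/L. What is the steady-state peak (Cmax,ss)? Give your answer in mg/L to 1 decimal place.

Over one 31-h interval, 31/27 ≈ 1.1481 half-lives elapse, leaving f ≈ 0.4512 of each dose.
At steady state, accumulation factor R = 1/(1 − e^(−kτ)) ≈ 1.8222.
Single-dose peak C₀ = D/Vd = 1460/97 ≈ 15.052 mg/L.
Cmax,ss = C₀/(1 − f) ≈ 15.052/0.5488 ≈ 27.427 mg/L.
Peak 27.4 mg/L vs MTC 38 mg/L: below toxic threshold.

27.4 mg/L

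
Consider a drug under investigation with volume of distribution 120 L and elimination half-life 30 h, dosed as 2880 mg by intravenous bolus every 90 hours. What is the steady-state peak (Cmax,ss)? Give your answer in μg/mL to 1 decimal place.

27.4 μg/mL

The dosing interval is 3 half-lives, so f = 2^(−3) = 0.125.
Accumulation ratio R = 1/(1 − f) = 1/0.875 = 8/7.
Single-dose peak C₀ = D/Vd = 2880/120 = 24 μg/mL.
Steady-state peak Cmax,ss = C₀·R = 24 × 8/7 ≈ 27.429 μg/mL.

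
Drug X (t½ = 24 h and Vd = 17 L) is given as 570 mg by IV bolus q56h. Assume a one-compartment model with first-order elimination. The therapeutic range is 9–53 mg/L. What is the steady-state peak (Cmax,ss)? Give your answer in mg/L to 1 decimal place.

k = ln2/t½ = ln2/24 ≈ 0.028881 h⁻¹; fraction remaining f = e^(−kτ) = e^(−0.028881×56) ≈ 0.1984.
Accumulation ratio R = 1/(1 − f) ≈ 1/0.8016 ≈ 1.2475.
Single-dose peak C₀ = D/Vd = 570/17 ≈ 33.529 mg/L.
Steady-state peak Cmax,ss = C₀·R ≈ 33.529 × 1.2475 ≈ 41.827 mg/L.
Peak 41.8 mg/L vs MTC 53 mg/L: below toxic threshold.

41.8 mg/L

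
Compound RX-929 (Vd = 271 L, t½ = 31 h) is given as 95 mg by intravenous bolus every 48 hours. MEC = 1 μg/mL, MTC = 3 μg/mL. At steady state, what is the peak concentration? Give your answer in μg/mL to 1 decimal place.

0.5 μg/mL

τ/t½ = 48/31 ≈ 1.5484, so fraction remaining f = (1/2)^(48/31) ≈ 0.3419.
Accumulation ratio R = 1/(1 − f) ≈ 1/0.6581 ≈ 1.5195.
Each bolus raises the concentration by D/Vd = 95/271 ≈ 0.351 μg/mL.
Steady-state peak Cmax,ss = C₀·R ≈ 0.351 × 1.5195 ≈ 0.533 μg/mL.
Peak 0.5 μg/mL vs MTC 3 μg/mL: below toxic threshold.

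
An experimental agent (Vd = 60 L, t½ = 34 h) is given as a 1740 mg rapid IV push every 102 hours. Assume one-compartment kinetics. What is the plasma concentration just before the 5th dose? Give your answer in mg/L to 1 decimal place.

f = (1/2)^(τ/t½) = (1/2)^(102/34) ≈ 0.1250.
C₀ = D/Vd = 1740/60 ≈ 29.000 mg/L.
Before the 5th dose, 4 doses have been given. Superposition: Cmin = C₀·(f + f² + … + f^4).
≈ 29.000 × (0.1250 + 0.0156 + 0.0020 + 0.0002) ≈ 29.000 × 0.1428 ≈ 4.141 mg/L.

4.1 mg/L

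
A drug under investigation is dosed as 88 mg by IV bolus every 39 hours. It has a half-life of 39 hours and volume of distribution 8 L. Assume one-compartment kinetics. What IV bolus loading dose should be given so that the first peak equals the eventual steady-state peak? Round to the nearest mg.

f = (1/2)^(39/39) ≈ 0.500000; accumulation ratio R = 1/(1−f) ≈ 2.00000.
Loading dose to hit Cmax,ss on first dose: D_load = D_maint·R ≈ 88 × 2.00000 ≈ 176.00 mg.

176 mg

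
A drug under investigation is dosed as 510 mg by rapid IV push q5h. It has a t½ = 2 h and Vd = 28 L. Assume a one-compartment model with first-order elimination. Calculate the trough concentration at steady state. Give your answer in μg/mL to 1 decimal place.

3.9 μg/mL

k = ln2/t½ = ln2/2 ≈ 0.346574 h⁻¹; fraction remaining f = e^(−kτ) = e^(−0.346574×5) ≈ 0.1768.
Accumulation ratio R = 1/(1 − f) ≈ 1/0.8232 ≈ 1.2148.
Single-dose peak C₀ = D/Vd = 510/28 ≈ 18.214 μg/mL.
Steady-state peak Cmax,ss = C₀·R ≈ 18.214 × 1.2148 ≈ 22.126 μg/mL.
One interval later, Cmin,ss = Cmax,ss·e^(−kτ) ≈ 22.126 × 0.1768 ≈ 3.912 μg/mL.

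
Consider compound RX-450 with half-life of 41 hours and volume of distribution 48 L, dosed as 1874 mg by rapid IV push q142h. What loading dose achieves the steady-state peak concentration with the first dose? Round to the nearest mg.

2061 mg

f = (1/2)^(142/41) ≈ 0.090658; accumulation ratio R = 1/(1−f) ≈ 1.09970.
Loading dose to hit Cmax,ss on first dose: D_load = D_maint·R ≈ 1874 × 1.09970 ≈ 2060.84 mg.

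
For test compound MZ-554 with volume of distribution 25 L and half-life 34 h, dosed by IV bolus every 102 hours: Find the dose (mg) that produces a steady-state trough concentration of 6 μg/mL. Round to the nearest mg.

τ/t½ = 102/34 ≈ 3, so f = (1/2)^(102/34) ≈ 0.125000.
Cmin,ss = (D/Vd)·f/(1−f), so D = Cmin,ss·Vd·(1−f)/f.
D = 6 × 25 × (1−f)/f ≈ 6 × 25 × 7.00000 ≈ 1050.00 mg.

1050 mg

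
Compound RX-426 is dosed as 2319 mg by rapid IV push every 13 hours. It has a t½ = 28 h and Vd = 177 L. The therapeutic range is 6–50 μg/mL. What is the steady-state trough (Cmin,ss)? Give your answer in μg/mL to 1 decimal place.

34.5 μg/mL

k = ln2/t½ = ln2/28 ≈ 0.024755 h⁻¹; fraction remaining f = e^(−kτ) = e^(−0.024755×13) ≈ 0.7248.
At steady state, accumulation factor R = 1/(1 − e^(−kτ)) ≈ 3.6337.
Each bolus raises the concentration by D/Vd = 2319/177 ≈ 13.102 μg/mL.
Steady-state peak Cmax,ss = C₀·R ≈ 13.102 × 3.6337 ≈ 47.609 μg/mL.
Steady-state trough Cmin,ss = Cmax,ss·f ≈ 47.609 × 0.7248 ≈ 34.507 μg/mL.
Trough 34.5 μg/mL vs MEC 6 μg/mL: adequate.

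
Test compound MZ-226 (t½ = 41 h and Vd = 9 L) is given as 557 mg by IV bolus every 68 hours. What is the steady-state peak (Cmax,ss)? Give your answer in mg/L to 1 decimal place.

90.6 mg/L

k = ln2/t½ = ln2/41 ≈ 0.016906 h⁻¹; fraction remaining f = e^(−kτ) = e^(−0.016906×68) ≈ 0.3168.
At steady state, accumulation factor R = 1/(1 − e^(−kτ)) ≈ 1.4637.
Single-dose peak C₀ = D/Vd = 557/9 ≈ 61.889 mg/L.
Cmax,ss = C₀/(1 − f) ≈ 61.889/0.6832 ≈ 90.587 mg/L.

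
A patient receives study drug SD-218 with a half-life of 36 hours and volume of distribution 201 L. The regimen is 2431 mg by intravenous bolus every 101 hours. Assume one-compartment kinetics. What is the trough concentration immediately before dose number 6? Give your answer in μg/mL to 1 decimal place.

f = (1/2)^(τ/t½) = (1/2)^(101/36) ≈ 0.1430.
C₀ = D/Vd = 2431/201 ≈ 12.095 μg/mL.
Before the 6th dose, 5 doses have been given. Superposition: Cmin = C₀·(f + f² + … + f^5).
≈ 12.095 × (0.1430 + 0.0204 + 0.0029 + 0.0004 + 0.0001) ≈ 12.095 × 0.1668 ≈ 2.017 μg/mL.

2.0 μg/mL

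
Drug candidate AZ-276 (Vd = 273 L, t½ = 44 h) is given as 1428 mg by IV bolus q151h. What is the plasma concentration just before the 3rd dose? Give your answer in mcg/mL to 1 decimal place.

0.5 mcg/mL

f = (1/2)^(τ/t½) = (1/2)^(151/44) ≈ 0.0927.
C₀ = D/Vd = 1428/273 ≈ 5.231 mcg/mL.
Before the 3rd dose, 2 doses have been given. Superposition: Cmin = C₀·(f + f²).
≈ 5.231 × (0.0927 + 0.0086) ≈ 5.231 × 0.1013 ≈ 0.530 mcg/mL.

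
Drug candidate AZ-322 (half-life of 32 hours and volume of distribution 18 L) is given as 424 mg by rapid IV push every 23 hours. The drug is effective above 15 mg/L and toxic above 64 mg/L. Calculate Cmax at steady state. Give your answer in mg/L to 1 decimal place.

60.0 mg/L

Over one 23-h interval, 23/32 ≈ 0.71875 half-lives elapse, leaving f ≈ 0.6076 of each dose.
At steady state, accumulation factor R = 1/(1 − e^(−kτ)) ≈ 2.5484.
Single-dose peak C₀ = D/Vd = 424/18 ≈ 23.556 mg/L.
Steady-state peak Cmax,ss = C₀·R ≈ 23.556 × 2.5484 ≈ 60.030 mg/L.
Peak 60.0 mg/L vs MTC 64 mg/L: below toxic threshold.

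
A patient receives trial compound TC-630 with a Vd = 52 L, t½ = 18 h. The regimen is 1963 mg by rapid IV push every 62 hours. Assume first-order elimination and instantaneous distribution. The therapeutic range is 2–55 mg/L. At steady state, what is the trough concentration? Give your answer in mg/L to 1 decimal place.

3.8 mg/L

τ/t½ = 62/18 ≈ 3.4444, so fraction remaining f = (1/2)^(62/18) ≈ 0.0919.
At steady state, accumulation factor R = 1/(1 − e^(−kτ)) ≈ 1.1012.
Each bolus raises the concentration by D/Vd = 1963/52 ≈ 37.750 mg/L.
Steady-state peak Cmax,ss = C₀·R ≈ 37.750 × 1.1012 ≈ 41.570 mg/L.
Steady-state trough Cmin,ss = Cmax,ss·f ≈ 41.570 × 0.0919 ≈ 3.820 mg/L.
Trough 3.8 mg/L vs MEC 2 mg/L: adequate.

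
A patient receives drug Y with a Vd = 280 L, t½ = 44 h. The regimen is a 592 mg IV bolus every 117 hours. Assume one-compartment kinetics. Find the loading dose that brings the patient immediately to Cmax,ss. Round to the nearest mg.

f = (1/2)^(117/44) ≈ 0.158319; accumulation ratio R = 1/(1−f) ≈ 1.18810.
Loading dose to hit Cmax,ss on first dose: D_load = D_maint·R ≈ 592 × 1.18810 ≈ 703.36 mg.

703 mg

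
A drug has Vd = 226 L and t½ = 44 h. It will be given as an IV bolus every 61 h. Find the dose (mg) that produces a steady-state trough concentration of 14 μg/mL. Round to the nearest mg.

5107 mg

τ/t½ = 61/44 ≈ 1.3864, so f = (1/2)^(61/44) ≈ 0.382528.
Cmin,ss = (D/Vd)·f/(1−f), so D = Cmin,ss·Vd·(1−f)/f.
D = 14 × 226 × (1−f)/f ≈ 14 × 226 × 1.61419 ≈ 5107.30 mg.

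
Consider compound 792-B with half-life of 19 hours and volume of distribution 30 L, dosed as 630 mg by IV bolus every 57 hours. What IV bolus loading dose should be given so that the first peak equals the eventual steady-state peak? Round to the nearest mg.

720 mg

f = (1/2)^(57/19) ≈ 0.125000; accumulation ratio R = 1/(1−f) ≈ 1.14286.
Loading dose to hit Cmax,ss on first dose: D_load = D_maint·R ≈ 630 × 1.14286 ≈ 720.00 mg.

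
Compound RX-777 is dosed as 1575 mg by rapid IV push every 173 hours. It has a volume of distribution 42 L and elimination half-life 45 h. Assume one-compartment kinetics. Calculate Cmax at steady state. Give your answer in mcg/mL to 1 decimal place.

Over one 173-h interval, 173/45 ≈ 3.8444 half-lives elapse, leaving f ≈ 0.0696 of each dose.
At steady state, accumulation factor R = 1/(1 − e^(−kτ)) ≈ 1.0748.
Each bolus raises the concentration by D/Vd = 1575/42 ≈ 37.500 mcg/mL.
Steady-state peak Cmax,ss = C₀·R ≈ 37.500 × 1.0748 ≈ 40.305 mcg/mL.

40.3 mcg/mL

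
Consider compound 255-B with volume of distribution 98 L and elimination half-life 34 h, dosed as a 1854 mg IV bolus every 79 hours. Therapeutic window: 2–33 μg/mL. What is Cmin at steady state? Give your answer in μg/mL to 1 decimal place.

4.7 μg/mL

k = ln2/t½ = ln2/34 ≈ 0.020387 h⁻¹; fraction remaining f = e^(−kτ) = e^(−0.020387×79) ≈ 0.1998.
Single-dose peak C₀ = D/Vd = 1854/98 ≈ 18.918 μg/mL.
Steady-state trough Cmin,ss = C₀·f/(1−f) ≈ 18.918 × 0.1998/0.8002 ≈ 4.724 μg/mL.
Trough 4.7 μg/mL vs MEC 2 μg/mL: adequate.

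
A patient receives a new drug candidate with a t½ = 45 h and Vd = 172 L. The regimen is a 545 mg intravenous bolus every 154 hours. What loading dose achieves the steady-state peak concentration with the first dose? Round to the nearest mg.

f = (1/2)^(154/45) ≈ 0.093284; accumulation ratio R = 1/(1−f) ≈ 1.10288.
Loading dose to hit Cmax,ss on first dose: D_load = D_maint·R ≈ 545 × 1.10288 ≈ 601.07 mg.

601 mg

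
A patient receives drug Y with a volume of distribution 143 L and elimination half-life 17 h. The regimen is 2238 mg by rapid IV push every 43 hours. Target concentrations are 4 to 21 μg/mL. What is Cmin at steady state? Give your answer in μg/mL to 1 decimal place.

τ/t½ = 43/17 ≈ 2.5294, so fraction remaining f = (1/2)^(43/17) ≈ 0.1732.
At steady state, accumulation factor R = 1/(1 − e^(−kτ)) ≈ 1.2095.
Single-dose peak C₀ = D/Vd = 2238/143 ≈ 15.650 μg/mL.
Cmax,ss = C₀/(1 − f) ≈ 15.650/0.8268 ≈ 18.928 μg/mL.
One interval later, Cmin,ss = Cmax,ss·e^(−kτ) ≈ 18.928 × 0.1732 ≈ 3.278 μg/mL.
Trough 3.3 μg/mL vs MEC 4 μg/mL: subtherapeutic.

3.3 μg/mL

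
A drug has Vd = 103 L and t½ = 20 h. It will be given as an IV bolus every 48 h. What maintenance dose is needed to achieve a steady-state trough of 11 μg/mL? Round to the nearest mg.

τ/t½ = 48/20 ≈ 2.4, so f = (1/2)^(48/20) ≈ 0.189465.
Cmin,ss = (D/Vd)·f/(1−f), so D = Cmin,ss·Vd·(1−f)/f.
D = 11 × 103 × (1−f)/f ≈ 11 × 103 × 4.27802 ≈ 4847.00 mg.

4847 mg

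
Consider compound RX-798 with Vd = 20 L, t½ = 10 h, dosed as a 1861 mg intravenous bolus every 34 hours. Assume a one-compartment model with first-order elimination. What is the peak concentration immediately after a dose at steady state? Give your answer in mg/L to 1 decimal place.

τ/t½ = 34/10 ≈ 3.4, so fraction remaining f = (1/2)^(34/10) ≈ 0.0947.
At steady state, accumulation factor R = 1/(1 − e^(−kτ)) ≈ 1.1046.
Each bolus raises the concentration by D/Vd = 1861/20 ≈ 93.050 mg/L.
Steady-state peak Cmax,ss = C₀·R ≈ 93.050 × 1.1046 ≈ 102.783 mg/L.

102.8 mg/L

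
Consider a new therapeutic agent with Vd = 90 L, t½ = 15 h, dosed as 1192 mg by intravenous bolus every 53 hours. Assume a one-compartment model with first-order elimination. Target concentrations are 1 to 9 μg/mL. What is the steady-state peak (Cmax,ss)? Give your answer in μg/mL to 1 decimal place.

14.5 μg/mL

k = ln2/t½ = ln2/15 ≈ 0.046210 h⁻¹; fraction remaining f = e^(−kτ) = e^(−0.046210×53) ≈ 0.0864.
Accumulation ratio R = 1/(1 − f) ≈ 1/0.9136 ≈ 1.0946.
Single-dose peak C₀ = D/Vd = 1192/90 ≈ 13.244 μg/mL.
Cmax,ss = C₀/(1 − f) ≈ 13.244/0.9136 ≈ 14.496 μg/mL.
Peak 14.5 μg/mL vs MTC 9 μg/mL: exceeds toxic threshold.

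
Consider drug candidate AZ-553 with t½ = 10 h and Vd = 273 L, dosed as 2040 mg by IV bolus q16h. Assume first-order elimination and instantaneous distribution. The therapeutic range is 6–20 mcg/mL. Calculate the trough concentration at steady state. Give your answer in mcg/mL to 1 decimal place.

3.7 mcg/mL

τ/t½ = 16/10 ≈ 1.6, so fraction remaining f = (1/2)^(16/10) ≈ 0.3299.
Accumulation ratio R = 1/(1 − f) ≈ 1/0.6701 ≈ 1.4923.
Each bolus raises the concentration by D/Vd = 2040/273 ≈ 7.473 mcg/mL.
Cmax,ss = C₀/(1 − f) ≈ 7.473/0.6701 ≈ 11.152 mcg/mL.
One interval later, Cmin,ss = Cmax,ss·e^(−kτ) ≈ 11.152 × 0.3299 ≈ 3.679 mcg/mL.
Trough 3.7 mcg/mL vs MEC 6 mcg/mL: subtherapeutic.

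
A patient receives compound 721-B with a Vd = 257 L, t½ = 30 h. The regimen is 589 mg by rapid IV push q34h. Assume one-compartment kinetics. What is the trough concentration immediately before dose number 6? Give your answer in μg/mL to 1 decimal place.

f = (1/2)^(τ/t½) = (1/2)^(34/30) ≈ 0.4559.
C₀ = D/Vd = 589/257 ≈ 2.292 μg/mL.
Before the 6th dose, 5 doses have been given. Superposition: Cmin = C₀·(f + f² + … + f^5).
≈ 2.292 × (0.4559 + 0.2078 + 0.0948 + 0.0432 + 0.0197) ≈ 2.292 × 0.8214 ≈ 1.883 μg/mL.

1.9 μg/mL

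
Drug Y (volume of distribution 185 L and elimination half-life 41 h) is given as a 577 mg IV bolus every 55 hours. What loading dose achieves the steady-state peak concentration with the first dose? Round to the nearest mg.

f = (1/2)^(55/41) ≈ 0.394620; accumulation ratio R = 1/(1−f) ≈ 1.65186.
Loading dose to hit Cmax,ss on first dose: D_load = D_maint·R ≈ 577 × 1.65186 ≈ 953.12 mg.

953 mg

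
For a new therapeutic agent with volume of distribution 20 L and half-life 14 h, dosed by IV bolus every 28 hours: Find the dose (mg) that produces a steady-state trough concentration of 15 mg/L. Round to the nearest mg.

τ/t½ = 28/14 ≈ 2, so f = (1/2)^(28/14) ≈ 0.250000.
Cmin,ss = (D/Vd)·f/(1−f), so D = Cmin,ss·Vd·(1−f)/f.
D = 15 × 20 × (1−f)/f ≈ 15 × 20 × 3.00000 ≈ 900.00 mg.

900 mg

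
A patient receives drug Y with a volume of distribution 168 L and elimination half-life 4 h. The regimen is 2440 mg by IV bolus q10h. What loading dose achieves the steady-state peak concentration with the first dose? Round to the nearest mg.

2964 mg

f = (1/2)^(10/4) ≈ 0.176777; accumulation ratio R = 1/(1−f) ≈ 1.21474.
Loading dose to hit Cmax,ss on first dose: D_load = D_maint·R ≈ 2440 × 1.21474 ≈ 2963.97 mg.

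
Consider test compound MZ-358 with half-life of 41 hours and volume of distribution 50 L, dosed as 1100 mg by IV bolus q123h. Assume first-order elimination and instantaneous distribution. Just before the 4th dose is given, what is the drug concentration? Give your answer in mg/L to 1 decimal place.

3.1 mg/L

f = (1/2)^(τ/t½) = (1/2)^(123/41) ≈ 0.1250.
C₀ = D/Vd = 1100/50 ≈ 22.000 mg/L.
Before the 4th dose, 3 doses have been given. Superposition: Cmin = C₀·(f + f² + … + f^3).
≈ 22.000 × (0.1250 + 0.0156 + 0.0020) ≈ 22.000 × 0.1426 ≈ 3.137 mg/L.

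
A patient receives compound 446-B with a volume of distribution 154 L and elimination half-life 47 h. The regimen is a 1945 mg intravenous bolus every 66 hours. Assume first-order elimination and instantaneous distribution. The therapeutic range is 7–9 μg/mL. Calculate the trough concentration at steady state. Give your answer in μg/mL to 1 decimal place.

7.7 μg/mL

k = ln2/t½ = ln2/47 ≈ 0.014748 h⁻¹; fraction remaining f = e^(−kτ) = e^(−0.014748×66) ≈ 0.3778.
Single-dose peak C₀ = D/Vd = 1945/154 ≈ 12.630 μg/mL.
Steady-state trough Cmin,ss = C₀·f/(1−f) ≈ 12.630 × 0.3778/0.6222 ≈ 7.669 μg/mL.
Trough 7.7 μg/mL vs MEC 7 μg/mL: adequate.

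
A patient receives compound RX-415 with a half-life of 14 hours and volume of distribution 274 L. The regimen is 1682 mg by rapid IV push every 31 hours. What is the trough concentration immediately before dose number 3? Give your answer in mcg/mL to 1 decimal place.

f = (1/2)^(τ/t½) = (1/2)^(31/14) ≈ 0.2155.
C₀ = D/Vd = 1682/274 ≈ 6.139 mcg/mL.
Before the 3rd dose, 2 doses have been given. Superposition: Cmin = C₀·(f + f²).
≈ 6.139 × (0.2155 + 0.0464) ≈ 6.139 × 0.2619 ≈ 1.608 mcg/mL.

1.6 mcg/mL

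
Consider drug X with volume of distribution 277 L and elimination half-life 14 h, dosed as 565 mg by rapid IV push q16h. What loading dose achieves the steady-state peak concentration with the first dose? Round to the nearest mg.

1033 mg

f = (1/2)^(16/14) ≈ 0.452862; accumulation ratio R = 1/(1−f) ≈ 1.82769.
Loading dose to hit Cmax,ss on first dose: D_load = D_maint·R ≈ 565 × 1.82769 ≈ 1032.64 mg.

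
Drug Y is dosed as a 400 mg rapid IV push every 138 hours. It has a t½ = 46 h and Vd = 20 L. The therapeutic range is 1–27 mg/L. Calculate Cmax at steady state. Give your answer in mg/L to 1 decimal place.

τ = 138 h = 3 half-lives, so f = (1/2)^3 = 0.125.
At steady state, R = 1/(1 − 0.125) = 8/7.
Single-dose peak C₀ = D/Vd = 400/20 = 20 mg/L.
Steady-state peak Cmax,ss = C₀·R = 20 × 8/7 ≈ 22.857 mg/L.
Peak 22.9 mg/L vs MTC 27 mg/L: below toxic threshold.

22.9 mg/L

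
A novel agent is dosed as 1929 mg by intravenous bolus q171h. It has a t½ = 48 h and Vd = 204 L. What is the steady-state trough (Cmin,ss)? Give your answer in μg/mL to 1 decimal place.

0.9 μg/mL

τ/t½ = 171/48 ≈ 3.5625, so fraction remaining f = (1/2)^(171/48) ≈ 0.0846.
Single-dose peak C₀ = D/Vd = 1929/204 ≈ 9.456 μg/mL.
Steady-state trough Cmin,ss = C₀·f/(1−f) ≈ 9.456 × 0.0846/0.9154 ≈ 0.874 μg/mL.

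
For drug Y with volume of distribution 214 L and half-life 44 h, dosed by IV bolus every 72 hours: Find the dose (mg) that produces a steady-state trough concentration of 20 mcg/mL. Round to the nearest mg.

τ/t½ = 72/44 ≈ 1.6364, so f = (1/2)^(72/44) ≈ 0.321666.
Cmin,ss = (D/Vd)·f/(1−f), so D = Cmin,ss·Vd·(1−f)/f.
D = 20 × 214 × (1−f)/f ≈ 20 × 214 × 2.10881 ≈ 9025.71 mg.

9026 mg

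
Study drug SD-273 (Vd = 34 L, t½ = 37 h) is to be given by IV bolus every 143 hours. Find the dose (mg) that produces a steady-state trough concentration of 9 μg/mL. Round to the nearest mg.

4152 mg

τ/t½ = 143/37 ≈ 3.8649, so f = (1/2)^(143/37) ≈ 0.068637.
Cmin,ss = (D/Vd)·f/(1−f), so D = Cmin,ss·Vd·(1−f)/f.
D = 9 × 34 × (1−f)/f ≈ 9 × 34 × 13.56940 ≈ 4152.24 mg.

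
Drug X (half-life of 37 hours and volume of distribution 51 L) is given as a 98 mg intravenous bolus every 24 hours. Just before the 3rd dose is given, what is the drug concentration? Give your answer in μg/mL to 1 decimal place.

f = (1/2)^(τ/t½) = (1/2)^(24/37) ≈ 0.6379.
C₀ = D/Vd = 98/51 ≈ 1.922 μg/mL.
Before the 3rd dose, 2 doses have been given. Superposition: Cmin = C₀·(f + f²).
≈ 1.922 × (0.6379 + 0.4069) ≈ 1.922 × 1.0448 ≈ 2.008 μg/mL.

2.0 μg/mL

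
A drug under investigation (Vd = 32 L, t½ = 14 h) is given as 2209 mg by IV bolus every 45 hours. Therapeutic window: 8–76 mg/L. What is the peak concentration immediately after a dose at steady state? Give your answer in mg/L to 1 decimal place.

77.4 mg/L

τ/t½ = 45/14 ≈ 3.2143, so fraction remaining f = (1/2)^(45/14) ≈ 0.1077.
At steady state, accumulation factor R = 1/(1 − e^(−kτ)) ≈ 1.1207.
Each bolus raises the concentration by D/Vd = 2209/32 ≈ 69.031 mg/L.
Steady-state peak Cmax,ss = C₀·R ≈ 69.031 × 1.1207 ≈ 77.363 mg/L.
Peak 77.4 mg/L vs MTC 76 mg/L: exceeds toxic threshold.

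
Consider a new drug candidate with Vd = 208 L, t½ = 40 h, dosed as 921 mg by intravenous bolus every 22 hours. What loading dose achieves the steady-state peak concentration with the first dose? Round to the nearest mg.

f = (1/2)^(22/40) ≈ 0.683020; accumulation ratio R = 1/(1−f) ≈ 3.15477.
Loading dose to hit Cmax,ss on first dose: D_load = D_maint·R ≈ 921 × 3.15477 ≈ 2905.54 mg.

2906 mg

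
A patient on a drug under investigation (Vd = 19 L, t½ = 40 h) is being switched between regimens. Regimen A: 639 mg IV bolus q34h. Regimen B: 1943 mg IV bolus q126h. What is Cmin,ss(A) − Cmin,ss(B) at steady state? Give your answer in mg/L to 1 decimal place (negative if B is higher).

28.9 mg/L

Regimen A: f = (1/2)^(34/40) ≈ 0.5548; Cmin,ss = (639/19)·f/(1−f) ≈ 41.911 mg/L.
Regimen B: f = (1/2)^(126/40) ≈ 0.1127; Cmin,ss = (1943/19)·f/(1−f) ≈ 12.989 mg/L.
Difference ≈ 41.911 − 12.989 ≈ 28.922 mg/L.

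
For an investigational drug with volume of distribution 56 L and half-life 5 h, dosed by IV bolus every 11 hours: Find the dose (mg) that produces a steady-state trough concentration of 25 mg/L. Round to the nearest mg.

τ/t½ = 11/5 ≈ 2.2, so f = (1/2)^(11/5) ≈ 0.217638.
Cmin,ss = (D/Vd)·f/(1−f), so D = Cmin,ss·Vd·(1−f)/f.
D = 25 × 56 × (1−f)/f ≈ 25 × 56 × 3.59479 ≈ 5032.71 mg.

5033 mg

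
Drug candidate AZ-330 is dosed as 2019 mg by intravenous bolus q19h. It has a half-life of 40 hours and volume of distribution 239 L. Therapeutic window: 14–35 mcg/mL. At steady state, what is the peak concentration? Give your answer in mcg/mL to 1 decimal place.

τ/t½ = 19/40 ≈ 0.475, so fraction remaining f = (1/2)^(19/40) ≈ 0.7195.
At steady state, accumulation factor R = 1/(1 − e^(−kτ)) ≈ 3.5651.
Each bolus raises the concentration by D/Vd = 2019/239 ≈ 8.448 mcg/mL.
Steady-state peak Cmax,ss = C₀·R ≈ 8.448 × 3.5651 ≈ 30.118 mcg/mL.
Peak 30.1 mcg/mL vs MTC 35 mcg/mL: below toxic threshold.

30.1 mcg/mL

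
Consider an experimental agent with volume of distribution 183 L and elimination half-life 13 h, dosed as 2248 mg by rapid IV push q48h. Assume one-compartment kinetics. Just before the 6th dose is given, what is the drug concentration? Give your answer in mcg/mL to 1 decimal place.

1.0 mcg/mL

f = (1/2)^(τ/t½) = (1/2)^(48/13) ≈ 0.0774.
C₀ = D/Vd = 2248/183 ≈ 12.284 mcg/mL.
Before the 6th dose, 5 doses have been given. Superposition: Cmin = C₀·(f + f² + … + f^5).
≈ 12.284 × (0.0774 + 0.0060 + 0.0005 + 0.0000 + 0.0000) ≈ 12.284 × 0.0839 ≈ 1.031 mcg/mL.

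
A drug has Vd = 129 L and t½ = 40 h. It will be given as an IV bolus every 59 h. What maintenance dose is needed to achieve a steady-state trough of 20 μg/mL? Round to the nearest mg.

τ/t½ = 59/40 ≈ 1.475, so f = (1/2)^(59/40) ≈ 0.359733.
Cmin,ss = (D/Vd)·f/(1−f), so D = Cmin,ss·Vd·(1−f)/f.
D = 20 × 129 × (1−f)/f ≈ 20 × 129 × 1.77984 ≈ 4591.99 mg.

4592 mg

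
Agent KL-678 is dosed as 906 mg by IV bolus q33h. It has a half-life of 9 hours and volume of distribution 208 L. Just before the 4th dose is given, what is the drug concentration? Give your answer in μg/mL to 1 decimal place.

f = (1/2)^(τ/t½) = (1/2)^(33/9) ≈ 0.0787.
C₀ = D/Vd = 906/208 ≈ 4.356 μg/mL.
Before the 4th dose, 3 doses have been given. Superposition: Cmin = C₀·(f + f² + … + f^3).
≈ 4.356 × (0.0787 + 0.0062 + 0.0005) ≈ 4.356 × 0.0854 ≈ 0.372 μg/mL.

0.4 μg/mL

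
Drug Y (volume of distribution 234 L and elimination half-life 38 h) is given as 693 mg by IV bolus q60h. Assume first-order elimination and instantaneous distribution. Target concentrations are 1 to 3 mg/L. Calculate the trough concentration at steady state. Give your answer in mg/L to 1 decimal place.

1.5 mg/L

τ/t½ = 60/38 ≈ 1.5789, so fraction remaining f = (1/2)^(60/38) ≈ 0.3347.
Each bolus raises the concentration by D/Vd = 693/234 ≈ 2.962 mg/L.
Steady-state trough Cmin,ss = C₀·f/(1−f) ≈ 2.962 × 0.3347/0.6653 ≈ 1.490 mg/L.
Trough 1.5 mg/L vs MEC 1 mg/L: adequate.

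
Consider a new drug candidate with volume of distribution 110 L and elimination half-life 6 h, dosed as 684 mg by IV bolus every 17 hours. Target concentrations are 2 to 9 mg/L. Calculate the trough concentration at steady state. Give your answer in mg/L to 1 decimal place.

Over one 17-h interval, 17/6 ≈ 2.8333 half-lives elapse, leaving f ≈ 0.1403 of each dose.
Accumulation ratio R = 1/(1 − f) ≈ 1/0.8597 ≈ 1.1632.
Each bolus raises the concentration by D/Vd = 684/110 ≈ 6.218 mg/L.
Cmax,ss = C₀/(1 − f) ≈ 6.218/0.8597 ≈ 7.233 mg/L.
Steady-state trough Cmin,ss = Cmax,ss·f ≈ 7.233 × 0.1403 ≈ 1.015 mg/L.
Trough 1.0 mg/L vs MEC 2 mg/L: subtherapeutic.

1.0 mg/L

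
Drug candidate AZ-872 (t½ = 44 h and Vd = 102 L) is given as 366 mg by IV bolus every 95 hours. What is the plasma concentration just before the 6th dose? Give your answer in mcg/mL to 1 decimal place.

f = (1/2)^(τ/t½) = (1/2)^(95/44) ≈ 0.2239.
C₀ = D/Vd = 366/102 ≈ 3.588 mcg/mL.
Before the 6th dose, 5 doses have been given. Superposition: Cmin = C₀·(f + f² + … + f^5).
≈ 3.588 × (0.2239 + 0.0501 + 0.0112 + 0.0025 + 0.0006) ≈ 3.588 × 0.2883 ≈ 1.034 mcg/mL.

1.0 mcg/mL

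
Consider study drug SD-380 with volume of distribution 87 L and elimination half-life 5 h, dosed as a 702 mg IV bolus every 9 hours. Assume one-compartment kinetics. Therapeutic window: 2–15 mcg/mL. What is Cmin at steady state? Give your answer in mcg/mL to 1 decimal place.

3.3 mcg/mL

Over one 9-h interval, 9/5 ≈ 1.8 half-lives elapse, leaving f ≈ 0.2872 of each dose.
Each bolus raises the concentration by D/Vd = 702/87 ≈ 8.069 mcg/mL.
Steady-state trough Cmin,ss = C₀·f/(1−f) ≈ 8.069 × 0.2872/0.7128 ≈ 3.251 mcg/mL.
Trough 3.3 mcg/mL vs MEC 2 mcg/mL: adequate.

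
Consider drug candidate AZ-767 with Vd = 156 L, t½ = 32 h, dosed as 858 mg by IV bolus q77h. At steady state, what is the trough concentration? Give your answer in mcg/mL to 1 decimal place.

τ/t½ = 77/32 ≈ 2.4062, so fraction remaining f = (1/2)^(77/32) ≈ 0.1886.
Single-dose peak C₀ = D/Vd = 858/156 ≈ 5.500 mcg/mL.
Steady-state trough Cmin,ss = C₀·f/(1−f) ≈ 5.500 × 0.1886/0.8114 ≈ 1.278 mcg/mL.

1.3 mcg/mL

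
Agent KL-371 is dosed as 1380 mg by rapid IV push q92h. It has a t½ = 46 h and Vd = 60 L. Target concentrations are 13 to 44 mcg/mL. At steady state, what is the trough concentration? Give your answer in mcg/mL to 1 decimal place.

The dosing interval is 2 half-lives, so f = 2^(−2) = 0.25.
At steady state, R = 1/(1 − 0.25) = 4/3.
Single-dose peak C₀ = D/Vd = 1380/60 = 23 mcg/mL.
Steady-state peak Cmax,ss = C₀·R = 23 × 4/3 ≈ 30.667 mcg/mL.
Steady-state trough Cmin,ss = Cmax,ss·f ≈ 30.667 × 0.25 ≈ 7.667 mcg/mL.
Trough 7.7 mcg/mL vs MEC 13 mcg/mL: subtherapeutic.

7.7 mcg/mL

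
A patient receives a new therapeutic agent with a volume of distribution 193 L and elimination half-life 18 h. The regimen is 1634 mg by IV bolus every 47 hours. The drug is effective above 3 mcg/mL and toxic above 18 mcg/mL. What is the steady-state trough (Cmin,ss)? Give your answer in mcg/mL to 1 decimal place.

1.7 mcg/mL

Over one 47-h interval, 47/18 ≈ 2.6111 half-lives elapse, leaving f ≈ 0.1637 of each dose.
At steady state, accumulation factor R = 1/(1 − e^(−kτ)) ≈ 1.1957.
Each bolus raises the concentration by D/Vd = 1634/193 ≈ 8.466 mcg/mL.
Steady-state peak Cmax,ss = C₀·R ≈ 8.466 × 1.1957 ≈ 10.123 mcg/mL.
Steady-state trough Cmin,ss = Cmax,ss·f ≈ 10.123 × 0.1637 ≈ 1.657 mcg/mL.
Trough 1.7 mcg/mL vs MEC 3 mcg/mL: subtherapeutic.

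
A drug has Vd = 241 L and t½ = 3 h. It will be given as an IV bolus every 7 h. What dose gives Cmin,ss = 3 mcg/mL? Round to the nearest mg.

2921 mg

τ/t½ = 7/3 ≈ 2.3333, so f = (1/2)^(7/3) ≈ 0.198425.
Cmin,ss = (D/Vd)·f/(1−f), so D = Cmin,ss·Vd·(1−f)/f.
D = 3 × 241 × (1−f)/f ≈ 3 × 241 × 4.03969 ≈ 2920.70 mg.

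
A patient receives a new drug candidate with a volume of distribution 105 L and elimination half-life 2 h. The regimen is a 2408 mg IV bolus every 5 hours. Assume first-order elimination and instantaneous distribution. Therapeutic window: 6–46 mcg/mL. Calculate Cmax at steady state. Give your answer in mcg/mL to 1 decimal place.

27.9 mcg/mL

τ/t½ = 5/2 ≈ 2.5, so fraction remaining f = (1/2)^(5/2) ≈ 0.1768.
Accumulation ratio R = 1/(1 − f) ≈ 1/0.8232 ≈ 1.2148.
Each bolus raises the concentration by D/Vd = 2408/105 ≈ 22.933 mcg/mL.
Steady-state peak Cmax,ss = C₀·R ≈ 22.933 × 1.2148 ≈ 27.859 mcg/mL.
Peak 27.9 mcg/mL vs MTC 46 mcg/mL: below toxic threshold.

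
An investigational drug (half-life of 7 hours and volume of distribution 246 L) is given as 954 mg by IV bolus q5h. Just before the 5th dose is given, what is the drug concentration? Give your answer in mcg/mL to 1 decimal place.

f = (1/2)^(τ/t½) = (1/2)^(5/7) ≈ 0.6095.
C₀ = D/Vd = 954/246 ≈ 3.878 mcg/mL.
Before the 5th dose, 4 doses have been given. Superposition: Cmin = C₀·(f + f² + … + f^4).
≈ 3.878 × (0.6095 + 0.3715 + 0.2264 + 0.1380) ≈ 3.878 × 1.3454 ≈ 5.217 mcg/mL.

5.2 mcg/mL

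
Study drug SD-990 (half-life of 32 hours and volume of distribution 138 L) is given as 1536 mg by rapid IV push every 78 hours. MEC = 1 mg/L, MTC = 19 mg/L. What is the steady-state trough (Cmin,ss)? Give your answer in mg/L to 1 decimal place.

k = ln2/t½ = ln2/32 ≈ 0.021661 h⁻¹; fraction remaining f = e^(−kτ) = e^(−0.021661×78) ≈ 0.1846.
At steady state, accumulation factor R = 1/(1 − e^(−kτ)) ≈ 1.2264.
Single-dose peak C₀ = D/Vd = 1536/138 ≈ 11.130 mg/L.
Steady-state peak Cmax,ss = C₀·R ≈ 11.130 × 1.2264 ≈ 13.650 mg/L.
Steady-state trough Cmin,ss = Cmax,ss·f ≈ 13.650 × 0.1846 ≈ 2.520 mg/L.
Trough 2.5 mg/L vs MEC 1 mg/L: adequate.

2.5 mg/L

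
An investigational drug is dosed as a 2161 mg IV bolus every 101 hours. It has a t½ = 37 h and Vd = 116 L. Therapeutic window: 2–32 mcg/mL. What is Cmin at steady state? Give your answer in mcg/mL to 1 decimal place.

τ/t½ = 101/37 ≈ 2.7297, so fraction remaining f = (1/2)^(101/37) ≈ 0.1508.
Each bolus raises the concentration by D/Vd = 2161/116 ≈ 18.629 mcg/mL.
Steady-state trough Cmin,ss = C₀·f/(1−f) ≈ 18.629 × 0.1508/0.8492 ≈ 3.308 mcg/mL.
Trough 3.3 mcg/mL vs MEC 2 mcg/mL: adequate.

3.3 mcg/mL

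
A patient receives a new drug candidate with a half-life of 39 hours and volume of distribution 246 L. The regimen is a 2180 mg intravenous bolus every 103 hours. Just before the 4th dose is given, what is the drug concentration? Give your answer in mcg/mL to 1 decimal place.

1.7 mcg/mL

f = (1/2)^(τ/t½) = (1/2)^(103/39) ≈ 0.1603.
C₀ = D/Vd = 2180/246 ≈ 8.862 mcg/mL.
Before the 4th dose, 3 doses have been given. Superposition: Cmin = C₀·(f + f² + … + f^3).
≈ 8.862 × (0.1603 + 0.0257 + 0.0041) ≈ 8.862 × 0.1901 ≈ 1.685 mcg/mL.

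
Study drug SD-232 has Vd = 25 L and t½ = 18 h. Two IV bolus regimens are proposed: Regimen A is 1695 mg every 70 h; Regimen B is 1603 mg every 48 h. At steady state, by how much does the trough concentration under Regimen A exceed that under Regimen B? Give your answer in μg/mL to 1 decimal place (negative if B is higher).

Regimen A: f = (1/2)^(70/18) ≈ 0.0675; Cmin,ss = (1695/25)·f/(1−f) ≈ 4.908 μg/mL.
Regimen B: f = (1/2)^(48/18) ≈ 0.1575; Cmin,ss = (1603/25)·f/(1−f) ≈ 11.987 μg/mL.
Difference ≈ 4.908 − 11.987 ≈ -7.079 μg/mL.

-7.1 μg/mL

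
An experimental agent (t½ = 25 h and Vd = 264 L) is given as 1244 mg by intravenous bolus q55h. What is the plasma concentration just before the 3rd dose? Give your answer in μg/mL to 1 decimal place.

1.2 μg/mL

f = (1/2)^(τ/t½) = (1/2)^(55/25) ≈ 0.2176.
C₀ = D/Vd = 1244/264 ≈ 4.712 μg/mL.
Before the 3rd dose, 2 doses have been given. Superposition: Cmin = C₀·(f + f²).
≈ 4.712 × (0.2176 + 0.0473) ≈ 4.712 × 0.2649 ≈ 1.248 μg/mL.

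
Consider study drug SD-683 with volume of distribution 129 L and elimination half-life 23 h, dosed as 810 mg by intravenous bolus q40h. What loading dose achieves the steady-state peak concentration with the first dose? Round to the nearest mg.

f = (1/2)^(40/23) ≈ 0.299550; accumulation ratio R = 1/(1−f) ≈ 1.42765.
Loading dose to hit Cmax,ss on first dose: D_load = D_maint·R ≈ 810 × 1.42765 ≈ 1156.40 mg.

1156 mg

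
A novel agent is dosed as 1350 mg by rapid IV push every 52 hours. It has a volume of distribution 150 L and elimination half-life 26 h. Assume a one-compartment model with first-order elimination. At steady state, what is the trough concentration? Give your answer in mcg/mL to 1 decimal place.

The dosing interval is 2 half-lives, so f = 2^(−2) = 0.25.
At steady state, R = 1/(1 − 0.25) = 4/3.
Single-dose peak C₀ = D/Vd = 1350/150 = 9 mcg/mL.
Steady-state peak Cmax,ss = C₀·R = 9 × 4/3 ≈ 12.000 mcg/mL.
Steady-state trough Cmin,ss = Cmax,ss·f ≈ 12.000 × 0.25 ≈ 3.000 mcg/mL.

3.0 mcg/mL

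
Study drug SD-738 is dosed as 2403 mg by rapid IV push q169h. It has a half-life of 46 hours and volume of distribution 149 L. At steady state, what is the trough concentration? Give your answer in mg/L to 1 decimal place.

1.4 mg/L

τ/t½ = 169/46 ≈ 3.6739, so fraction remaining f = (1/2)^(169/46) ≈ 0.0784.
Single-dose peak C₀ = D/Vd = 2403/149 ≈ 16.128 mg/L.
Steady-state trough Cmin,ss = C₀·f/(1−f) ≈ 16.128 × 0.0784/0.9216 ≈ 1.372 mg/L.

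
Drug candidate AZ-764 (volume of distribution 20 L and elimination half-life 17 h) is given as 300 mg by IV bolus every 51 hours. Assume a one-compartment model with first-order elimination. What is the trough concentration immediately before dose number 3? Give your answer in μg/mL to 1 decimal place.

2.1 μg/mL

f = (1/2)^(τ/t½) = (1/2)^(51/17) ≈ 0.1250.
C₀ = D/Vd = 300/20 ≈ 15.000 μg/mL.
Before the 3rd dose, 2 doses have been given. Superposition: Cmin = C₀·(f + f²).
≈ 15.000 × (0.1250 + 0.0156) ≈ 15.000 × 0.1406 ≈ 2.109 μg/mL.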